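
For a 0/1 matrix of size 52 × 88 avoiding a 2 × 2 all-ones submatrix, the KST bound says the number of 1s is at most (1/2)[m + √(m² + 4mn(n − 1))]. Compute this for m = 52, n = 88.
z(52, 88; 2, 2) ≤ (1/2)[52 + √(52² + 4·52·88·87)] = (1/2)[52 + √1595152] = 657.4966

Kővári–Sós–Turán: let r_1, ..., r_52 be the row sums and z = Σ r_i the total number of 1s. Each pair of columns can share at most one row with both entries 1 (else a 2×2 all-ones block appears), so Σ_i C(r_i, 2) ≤ C(88, 2) = 3828. By convexity Σ_i C(r_i, 2) ≥ 52·C(z/52, 2) = z(z − 52)/(2·52), giving z² − 52z − 52·88·87 ≤ 0 and hence z ≤ (1/2)[52 + √(2704 + 4·398112)] = (1/2)[52 + √1595152] ≈ (1/2)(52 + 1262.9933) = 657.4966.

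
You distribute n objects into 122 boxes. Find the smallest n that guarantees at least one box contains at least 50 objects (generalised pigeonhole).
n = (50 − 1)·122 + 1 = 5979

By the generalised pigeonhole principle, to guarantee some box contains ≥ r objects we need more than (r − 1) · k objects total. Threshold: n = (r − 1) · k + 1. With r = 50 and k = 122: n = 49 · 122 + 1 = 5978 + 1 = 5979. For n = 5978 = 49 · 122, we can put exactly 49 objects in every box, avoiding 50 in any single one — so 5979 is tight.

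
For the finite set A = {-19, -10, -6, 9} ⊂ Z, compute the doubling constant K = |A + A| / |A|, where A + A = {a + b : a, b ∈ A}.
K = |A + A| / |A| = 10/4 = 5/2

Enumerate A + A = {a + b : a, b ∈ A}. With |A| = 4, there are |A|^2 = 16 ordered sum pairs; collecting distinct values, A + A = {-38, -29, -25, -20, -16, -12, -10, -1, 3, 18}, so |A + A| = 10. Thus K = 10/4 = 5/2. For comparison, the minimum possible |A + A| over all 4-element sets is 2·4 − 1 = 7 (so min K = 7/4), attained only by arithmetic progressions.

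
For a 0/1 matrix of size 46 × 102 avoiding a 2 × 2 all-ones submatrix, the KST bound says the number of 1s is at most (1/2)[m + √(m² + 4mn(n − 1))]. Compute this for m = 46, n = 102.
z(46, 102; 2, 2) ≤ (1/2)[46 + √(46² + 4·46·102·101)] = (1/2)[46 + √1897684] = 711.7823

Kővári–Sós–Turán: let r_1, ..., r_46 be the row sums and z = Σ r_i the total number of 1s. Each pair of columns can share at most one row with both entries 1 (else a 2×2 all-ones block appears), so Σ_i C(r_i, 2) ≤ C(102, 2) = 5151. By convexity Σ_i C(r_i, 2) ≥ 46·C(z/46, 2) = z(z − 46)/(2·46), giving z² − 46z − 46·102·101 ≤ 0 and hence z ≤ (1/2)[46 + √(2116 + 4·473892)] = (1/2)[46 + √1897684] ≈ (1/2)(46 + 1377.5645) = 711.7823.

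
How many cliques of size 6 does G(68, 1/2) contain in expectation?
E[# K_6] = C(68, 6) · (1/2)^C(6, 2) = 109453344 / 2^15 = 3420417/1024 ≈ 3340.250977

For each 6-subset S of vertices (there are C(68, 6) = 109453344 such S), let X_S = 1 if S induces a K_6 (all C(6, 2) = 15 edges present). Then P(X_S = 1) = (1/2)^15 = 1/32768. By linearity of expectation, E[# K_6] = C(68, 6) · (1/2)^15 = 109453344 / 32768 = 3420417/1024 ≈ 3340.250977.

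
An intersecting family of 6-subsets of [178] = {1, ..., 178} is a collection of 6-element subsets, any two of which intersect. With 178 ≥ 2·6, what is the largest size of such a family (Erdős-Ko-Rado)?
max |F| = C(177, 5) = 1367533860

Erdős-Ko-Rado (1961): when n ≥ 2k, max |F| = C(n−1, k−1). The bound is attained by the star {A : i ∈ A} for any fixed i ∈ [n]. Here C(178−1, 6−1) = C(177, 5) = 1367533860.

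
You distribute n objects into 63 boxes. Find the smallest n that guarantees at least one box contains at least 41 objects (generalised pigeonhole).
n = (41 − 1)·63 + 1 = 2521

By the generalised pigeonhole principle, to guarantee some box contains ≥ r objects we need more than (r − 1) · k objects total. Threshold: n = (r − 1) · k + 1. With r = 41 and k = 63: n = 40 · 63 + 1 = 2520 + 1 = 2521. For n = 2520 = 40 · 63, we can put exactly 40 objects in every box, avoiding 41 in any single one — so 2521 is tight.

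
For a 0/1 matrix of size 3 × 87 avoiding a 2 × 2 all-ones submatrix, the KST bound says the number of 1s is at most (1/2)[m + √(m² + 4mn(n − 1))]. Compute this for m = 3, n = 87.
z(3, 87; 2, 2) ≤ (1/2)[3 + √(3² + 4·3·87·86)] = (1/2)[3 + √89793] = 151.3274

Kővári–Sós–Turán: let r_1, ..., r_3 be the row sums and z = Σ r_i the total number of 1s. Each pair of columns can share at most one row with both entries 1 (else a 2×2 all-ones block appears), so Σ_i C(r_i, 2) ≤ C(87, 2) = 3741. By convexity Σ_i C(r_i, 2) ≥ 3·C(z/3, 2) = z(z − 3)/(2·3), giving z² − 3z − 3·87·86 ≤ 0 and hence z ≤ (1/2)[3 + √(9 + 4·22446)] = (1/2)[3 + √89793] ≈ (1/2)(3 + 299.6548) = 151.3274.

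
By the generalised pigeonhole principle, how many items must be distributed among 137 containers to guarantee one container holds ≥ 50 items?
n = (50 − 1)·137 + 1 = 6714

By the generalised pigeonhole principle, to guarantee some box contains ≥ r objects we need more than (r − 1) · k objects total. Threshold: n = (r − 1) · k + 1. With r = 50 and k = 137: n = 49 · 137 + 1 = 6713 + 1 = 6714. For n = 6713 = 49 · 137, we can put exactly 49 objects in every box, avoiding 50 in any single one — so 6714 is tight.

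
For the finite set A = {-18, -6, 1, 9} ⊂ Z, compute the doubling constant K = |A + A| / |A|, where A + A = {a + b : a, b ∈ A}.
K = |A + A| / |A| = 10/4 = 5/2

Enumerate A + A = {a + b : a, b ∈ A}. With |A| = 4, there are |A|^2 = 16 ordered sum pairs; collecting distinct values, A + A = {-36, -24, -17, -12, -9, -5, 2, 3, 10, 18}, so |A + A| = 10. Thus K = 10/4 = 5/2. For comparison, the minimum possible |A + A| over all 4-element sets is 2·4 − 1 = 7 (so min K = 7/4), attained only by arithmetic progressions.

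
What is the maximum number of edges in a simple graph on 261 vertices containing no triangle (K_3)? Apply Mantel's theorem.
ex(261, K_3) = ⌊261^2/4⌋ = 17030

Mantel (1907): a triangle-free graph on n vertices has at most ⌊n^2/4⌋ edges, with equality for the complete bipartite graph K_{⌊n/2⌋, ⌈n/2⌉}. For n = 261: ⌊261^2/4⌋ = ⌊68121/4⌋ = 17030. The extremal graph is K_{130, 131}, which has 130·131 = 17030 edges.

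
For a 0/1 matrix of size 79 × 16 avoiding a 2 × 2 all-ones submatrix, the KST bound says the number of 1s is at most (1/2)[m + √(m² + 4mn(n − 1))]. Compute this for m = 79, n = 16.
z(79, 16; 2, 2) ≤ (1/2)[79 + √(79² + 4·79·16·15)] = (1/2)[79 + √82081] = 182.7489

Kővári–Sós–Turán: let r_1, ..., r_79 be the row sums and z = Σ r_i the total number of 1s. Each pair of columns can share at most one row with both entries 1 (else a 2×2 all-ones block appears), so Σ_i C(r_i, 2) ≤ C(16, 2) = 120. By convexity Σ_i C(r_i, 2) ≥ 79·C(z/79, 2) = z(z − 79)/(2·79), giving z² − 79z − 79·16·15 ≤ 0 and hence z ≤ (1/2)[79 + √(6241 + 4·18960)] = (1/2)[79 + √82081] ≈ (1/2)(79 + 286.4978) = 182.7489.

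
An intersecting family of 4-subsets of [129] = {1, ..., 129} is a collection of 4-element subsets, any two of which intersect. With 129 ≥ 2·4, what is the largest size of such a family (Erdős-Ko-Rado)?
max |F| = C(128, 3) = 341376

The Erdős-Ko-Rado theorem states: for n ≥ 2k, an intersecting family of k-subsets of an n-element set has size at most C(n − 1, k − 1), with equality for 'star' families {A ⊆ [n] : |A| = k, i ∈ A} (fix an element i). For n = 129, k = 4: C(128, 3) = 341376.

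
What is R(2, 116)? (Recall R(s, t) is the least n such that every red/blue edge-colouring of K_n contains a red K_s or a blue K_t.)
R(2, 116) = 116

R(2, k) = k for all k ≥ 2: in a 2-colouring of K_k, either some edge is red (a red K_2) or all edges are blue (a blue K_k). And K_{115} coloured all-blue has no blue K_116, so R(2, 116) > 115. Hence R(2, 116) = 116.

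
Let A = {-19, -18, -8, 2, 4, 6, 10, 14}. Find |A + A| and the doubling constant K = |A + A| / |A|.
K = |A + A| / |A| = 29/8

Enumerate A + A = {a + b : a, b ∈ A}. With |A| = 8, there are |A|^2 = 64 ordered sum pairs; collecting distinct values, A + A = {-38, -37, -36, -27, -26, -17, -16, -15, -14, -13, -12, -9, -8, -6, -5, -4, -2, 2, 4, 6, 8, 10, 12, 14, 16, 18, 20, 24, 28}, so |A + A| = 29. Thus K = 29/8. For comparison, the minimum possible |A + A| over all 8-element sets is 2·8 − 1 = 15 (so min K = 15/8), attained only by arithmetic progressions.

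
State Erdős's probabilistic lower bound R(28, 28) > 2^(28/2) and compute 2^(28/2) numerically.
2^(28/2) = 16384; so R(28, 28) > 16384

Colour each edge of K_n uniformly at random with red/blue. The expected number of monochromatic K_28 is C(n, 28) · 2 · 2^(−C(28,2)). If C(n, 28) · 2^(1 − C(28,2)) < 1, then with positive probability no monochromatic K_28 exists, so R(28, 28) > n. The standard estimate C(n, 28) ≤ n^28/28! shows this inequality holds whenever n ≤ 2^(28/2) (since 28! · 2^(C(28,2) − 1) > 2^(28^2/2) ≥ n^28). Hence R(28, 28) > 2^(28/2) = 16384.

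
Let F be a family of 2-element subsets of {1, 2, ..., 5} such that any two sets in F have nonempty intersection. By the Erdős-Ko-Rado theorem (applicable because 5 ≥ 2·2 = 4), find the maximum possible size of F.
max |F| = C(4, 1) = 4

The Erdős-Ko-Rado theorem states: for n ≥ 2k, an intersecting family of k-subsets of an n-element set has size at most C(n − 1, k − 1), with equality for 'star' families {A ⊆ [n] : |A| = k, i ∈ A} (fix an element i). For n = 5, k = 2: C(4, 1) = 4.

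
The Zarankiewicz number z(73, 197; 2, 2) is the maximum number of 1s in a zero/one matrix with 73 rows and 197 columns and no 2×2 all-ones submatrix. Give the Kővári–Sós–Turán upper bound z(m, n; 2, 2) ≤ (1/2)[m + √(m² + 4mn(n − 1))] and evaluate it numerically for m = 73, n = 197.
z(73, 197; 2, 2) ≤ (1/2)[73 + √(73² + 4·73·197·196)] = (1/2)[73 + √11280033] = 1715.788

Kővári–Sós–Turán: let r_1, ..., r_73 be the row sums and z = Σ r_i the total number of 1s. Each pair of columns can share at most one row with both entries 1 (else a 2×2 all-ones block appears), so Σ_i C(r_i, 2) ≤ C(197, 2) = 19306. By convexity Σ_i C(r_i, 2) ≥ 73·C(z/73, 2) = z(z − 73)/(2·73), giving z² − 73z − 73·197·196 ≤ 0 and hence z ≤ (1/2)[73 + √(5329 + 4·2818676)] = (1/2)[73 + √11280033] ≈ (1/2)(73 + 3358.576) = 1715.788.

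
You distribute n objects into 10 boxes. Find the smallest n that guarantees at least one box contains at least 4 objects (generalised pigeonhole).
n = (4 − 1)·10 + 1 = 31

By the generalised pigeonhole principle, to guarantee some box contains ≥ r objects we need more than (r − 1) · k objects total. Threshold: n = (r − 1) · k + 1. With r = 4 and k = 10: n = 3 · 10 + 1 = 30 + 1 = 31. For n = 30 = 3 · 10, we can put exactly 3 objects in every box, avoiding 4 in any single one — so 31 is tight.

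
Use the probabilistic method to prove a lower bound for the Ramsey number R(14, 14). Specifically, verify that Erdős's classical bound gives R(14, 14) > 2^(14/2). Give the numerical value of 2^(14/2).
2^(14/2) = 128; so R(14, 14) > 128

Colour each edge of K_n uniformly at random with red/blue. The expected number of monochromatic K_14 is C(n, 14) · 2 · 2^(−C(14,2)). If C(n, 14) · 2^(1 − C(14,2)) < 1, then with positive probability no monochromatic K_14 exists, so R(14, 14) > n. The standard estimate C(n, 14) ≤ n^14/14! shows this inequality holds whenever n ≤ 2^(14/2) (since 14! · 2^(C(14,2) − 1) > 2^(14^2/2) ≥ n^14). Hence R(14, 14) > 2^(14/2) = 128.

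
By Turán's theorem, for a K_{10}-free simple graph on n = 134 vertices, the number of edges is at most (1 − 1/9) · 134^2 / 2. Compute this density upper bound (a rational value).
Turán density bound = (8/9) · 134^2/2 = 71824/9 ≈ 7980.4444

Turán's theorem: ex(n, K_{r+1}) is achieved by the complete r-partite Turán graph T(n, r) with parts as balanced as possible, and is at most (1 − 1/r) · n^2/2. For r = 9, n = 134: the density bound is (8/9) · 17956/2 = 71824/9 ≈ 7980.4444. The integer-valued extremum is e(T(134, 9)) = 7980, which is strictly less than the density bound 71824/9 since 9 ∤ 134 (the parts of T(134, 9) cannot all be equal).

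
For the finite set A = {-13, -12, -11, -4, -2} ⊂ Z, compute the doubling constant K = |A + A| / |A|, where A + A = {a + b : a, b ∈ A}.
K = |A + A| / |A| = 13/5

Enumerate A + A = {a + b : a, b ∈ A}. With |A| = 5, there are |A|^2 = 25 ordered sum pairs; collecting distinct values, A + A = {-26, -25, -24, -23, -22, -17, -16, -15, -14, -13, -8, -6, -4}, so |A + A| = 13. Thus K = 13/5. For comparison, the minimum possible |A + A| over all 5-element sets is 2·5 − 1 = 9 (so min K = 9/5), attained only by arithmetic progressions.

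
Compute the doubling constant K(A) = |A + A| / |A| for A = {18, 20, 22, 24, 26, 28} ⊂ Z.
K = |A + A| / |A| = 11/6

Enumerate A + A = {a + b : a, b ∈ A}. With |A| = 6, there are |A|^2 = 36 ordered sum pairs; collecting distinct values, A + A = {36, 38, 40, 42, 44, 46, 48, 50, 52, 54, 56}, so |A + A| = 11. Thus K = 11/6. Here |A + A| = 2|A| − 1 = 11, the minimum possible — so K = 11/6 is minimal, which holds iff A is an arithmetic progression.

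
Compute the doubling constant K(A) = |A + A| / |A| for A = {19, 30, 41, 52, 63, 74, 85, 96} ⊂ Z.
K = |A + A| / |A| = 15/8

Enumerate A + A = {a + b : a, b ∈ A}. With |A| = 8, there are |A|^2 = 64 ordered sum pairs; collecting distinct values, A + A = {38, 49, 60, 71, 82, 93, 104, 115, 126, 137, 148, 159, 170, 181, 192}, so |A + A| = 15. Thus K = 15/8. Here |A + A| = 2|A| − 1 = 15, the minimum possible — so K = 15/8 is minimal, which holds iff A is an arithmetic progression.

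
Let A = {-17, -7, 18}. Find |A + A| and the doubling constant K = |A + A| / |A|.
K = |A + A| / |A| = 6/3 = 2

Enumerate A + A = {a + b : a, b ∈ A}. With |A| = 3, there are |A|^2 = 9 ordered sum pairs; collecting distinct values, A + A = {-34, -24, -14, 1, 11, 36}, so |A + A| = 6. Thus K = 6/3 = 2. For comparison, the minimum possible |A + A| over all 3-element sets is 2·3 − 1 = 5 (so min K = 5/3), attained only by arithmetic progressions.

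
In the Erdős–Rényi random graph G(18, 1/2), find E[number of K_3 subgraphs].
E[# K_3] = C(18, 3) · (1/2)^C(3, 2) = 816 / 2^3 = 102

For each 3-subset S of vertices (there are C(18, 3) = 816 such S), let X_S = 1 if S induces a K_3 (all C(3, 2) = 3 edges present). Then P(X_S = 1) = (1/2)^3 = 1/8. By linearity of expectation, E[# K_3] = C(18, 3) · (1/2)^3 = 816 / 8 = 102.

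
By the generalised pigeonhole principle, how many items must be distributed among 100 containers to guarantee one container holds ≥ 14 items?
n = (14 − 1)·100 + 1 = 1301

By the generalised pigeonhole principle, to guarantee some box contains ≥ r objects we need more than (r − 1) · k objects total. Threshold: n = (r − 1) · k + 1. With r = 14 and k = 100: n = 13 · 100 + 1 = 1300 + 1 = 1301. For n = 1300 = 13 · 100, we can put exactly 13 objects in every box, avoiding 14 in any single one — so 1301 is tight.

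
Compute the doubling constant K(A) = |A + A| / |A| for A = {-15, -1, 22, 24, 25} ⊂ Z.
K = |A + A| / |A| = 15/5 = 3

Enumerate A + A = {a + b : a, b ∈ A}. With |A| = 5, there are |A|^2 = 25 ordered sum pairs; collecting distinct values, A + A = {-30, -16, -2, 7, 9, 10, 21, 23, 24, 44, 46, 47, 48, 49, 50}, so |A + A| = 15. Thus K = 15/5 = 3. For comparison, the minimum possible |A + A| over all 5-element sets is 2·5 − 1 = 9 (so min K = 9/5), attained only by arithmetic progressions.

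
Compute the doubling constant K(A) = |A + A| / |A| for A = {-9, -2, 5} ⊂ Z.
K = |A + A| / |A| = 5/3

Enumerate A + A = {a + b : a, b ∈ A}. With |A| = 3, there are |A|^2 = 9 ordered sum pairs; collecting distinct values, A + A = {-18, -11, -4, 3, 10}, so |A + A| = 5. Thus K = 5/3. Here |A + A| = 2|A| − 1 = 5, the minimum possible — so K = 5/3 is minimal, which holds iff A is an arithmetic progression.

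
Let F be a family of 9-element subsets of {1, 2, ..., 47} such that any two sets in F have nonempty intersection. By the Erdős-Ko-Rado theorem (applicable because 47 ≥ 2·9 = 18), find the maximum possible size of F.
max |F| = C(46, 8) = 260932815

Erdős-Ko-Rado (1961): when n ≥ 2k, max |F| = C(n−1, k−1). The bound is attained by the star {A : i ∈ A} for any fixed i ∈ [n]. Here C(47−1, 9−1) = C(46, 8) = 260932815.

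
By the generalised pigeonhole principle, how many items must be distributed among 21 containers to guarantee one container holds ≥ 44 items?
n = (44 − 1)·21 + 1 = 904

By the generalised pigeonhole principle, to guarantee some box contains ≥ r objects we need more than (r − 1) · k objects total. Threshold: n = (r − 1) · k + 1. With r = 44 and k = 21: n = 43 · 21 + 1 = 903 + 1 = 904. For n = 903 = 43 · 21, we can put exactly 43 objects in every box, avoiding 44 in any single one — so 904 is tight.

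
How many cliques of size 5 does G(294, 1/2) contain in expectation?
E[# K_5] = C(294, 5) · (1/2)^C(5, 2) = 17689173558 / 2^10 = 8844586779/512 ≈ 17274583.552734

For each 5-subset S of vertices (there are C(294, 5) = 17689173558 such S), let X_S = 1 if S induces a K_5 (all C(5, 2) = 10 edges present). Then P(X_S = 1) = (1/2)^10 = 1/1024. By linearity of expectation, E[# K_5] = C(294, 5) · (1/2)^10 = 17689173558 / 1024 = 8844586779/512 ≈ 17274583.552734.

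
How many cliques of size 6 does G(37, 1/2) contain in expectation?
E[# K_6] = C(37, 6) · (1/2)^C(6, 2) = 2324784 / 2^15 = 145299/2048 ≈ 70.946777

For each 6-subset S of vertices (there are C(37, 6) = 2324784 such S), let X_S = 1 if S induces a K_6 (all C(6, 2) = 15 edges present). Then P(X_S = 1) = (1/2)^15 = 1/32768. By linearity of expectation, E[# K_6] = C(37, 6) · (1/2)^15 = 2324784 / 32768 = 145299/2048 ≈ 70.946777.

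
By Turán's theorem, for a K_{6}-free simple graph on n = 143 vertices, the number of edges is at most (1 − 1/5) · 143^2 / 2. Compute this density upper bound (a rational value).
Turán density bound = (4/5) · 143^2/2 = 40898/5 ≈ 8179.6

Turán's theorem: ex(n, K_{r+1}) is achieved by the complete r-partite Turán graph T(n, r) with parts as balanced as possible, and is at most (1 − 1/r) · n^2/2. For r = 5, n = 143: the density bound is (4/5) · 20449/2 = 40898/5 ≈ 8179.6. The integer-valued extremum is e(T(143, 5)) = 8179, which is strictly less than the density bound 40898/5 since 5 ∤ 143 (the parts of T(143, 5) cannot all be equal).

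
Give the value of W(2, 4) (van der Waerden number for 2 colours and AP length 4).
W(2, 4) = 35

This is a classical value, W(2, 4) = 35, established by combining an explicit 2-colouring of {1, ..., 34} with no monochromatic 4-AP (giving the lower bound W(2, 4) > 34) and a finite case analysis / exhaustive computer search showing every 2-colouring of {1, ..., 35} has such an AP.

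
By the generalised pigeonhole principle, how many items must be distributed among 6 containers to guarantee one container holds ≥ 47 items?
n = (47 − 1)·6 + 1 = 277

By the generalised pigeonhole principle, to guarantee some box contains ≥ r objects we need more than (r − 1) · k objects total. Threshold: n = (r − 1) · k + 1. With r = 47 and k = 6: n = 46 · 6 + 1 = 276 + 1 = 277. For n = 276 = 46 · 6, we can put exactly 46 objects in every box, avoiding 47 in any single one — so 277 is tight.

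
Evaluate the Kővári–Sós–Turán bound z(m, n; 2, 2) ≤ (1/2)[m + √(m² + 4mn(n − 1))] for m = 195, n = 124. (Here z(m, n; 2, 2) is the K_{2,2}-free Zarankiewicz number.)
z(195, 124; 2, 2) ≤ (1/2)[195 + √(195² + 4·195·124·123)] = (1/2)[195 + √11934585] = 1824.8234

Kővári–Sós–Turán: let r_1, ..., r_195 be the row sums and z = Σ r_i the total number of 1s. Each pair of columns can share at most one row with both entries 1 (else a 2×2 all-ones block appears), so Σ_i C(r_i, 2) ≤ C(124, 2) = 7626. By convexity Σ_i C(r_i, 2) ≥ 195·C(z/195, 2) = z(z − 195)/(2·195), giving z² − 195z − 195·124·123 ≤ 0 and hence z ≤ (1/2)[195 + √(38025 + 4·2974140)] = (1/2)[195 + √11934585] ≈ (1/2)(195 + 3454.6469) = 1824.8234.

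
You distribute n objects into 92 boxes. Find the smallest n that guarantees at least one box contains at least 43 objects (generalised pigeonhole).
n = (43 − 1)·92 + 1 = 3865

By the generalised pigeonhole principle, to guarantee some box contains ≥ r objects we need more than (r − 1) · k objects total. Threshold: n = (r − 1) · k + 1. With r = 43 and k = 92: n = 42 · 92 + 1 = 3864 + 1 = 3865. For n = 3864 = 42 · 92, we can put exactly 42 objects in every box, avoiding 43 in any single one — so 3865 is tight.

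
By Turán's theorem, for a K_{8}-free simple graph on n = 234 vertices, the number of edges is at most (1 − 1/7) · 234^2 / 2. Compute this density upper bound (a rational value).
Turán density bound = (6/7) · 234^2/2 = 164268/7 ≈ 23466.8571

Turán's theorem: ex(n, K_{r+1}) is achieved by the complete r-partite Turán graph T(n, r) with parts as balanced as possible, and is at most (1 − 1/r) · n^2/2. For r = 7, n = 234: the density bound is (6/7) · 54756/2 = 164268/7 ≈ 23466.8571. The integer-valued extremum is e(T(234, 7)) = 23466, which is strictly less than the density bound 164268/7 since 7 ∤ 234 (the parts of T(234, 7) cannot all be equal).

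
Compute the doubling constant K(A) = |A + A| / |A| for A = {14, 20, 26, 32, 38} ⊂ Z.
K = |A + A| / |A| = 9/5

Enumerate A + A = {a + b : a, b ∈ A}. With |A| = 5, there are |A|^2 = 25 ordered sum pairs; collecting distinct values, A + A = {28, 34, 40, 46, 52, 58, 64, 70, 76}, so |A + A| = 9. Thus K = 9/5. Here |A + A| = 2|A| − 1 = 9, the minimum possible — so K = 9/5 is minimal, which holds iff A is an arithmetic progression.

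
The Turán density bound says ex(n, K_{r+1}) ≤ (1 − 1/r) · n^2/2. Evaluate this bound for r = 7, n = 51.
Turán density bound = (6/7) · 51^2/2 = 7803/7 ≈ 1114.7143

Turán's theorem: ex(n, K_{r+1}) is achieved by the complete r-partite Turán graph T(n, r) with parts as balanced as possible, and is at most (1 − 1/r) · n^2/2. For r = 7, n = 51: the density bound is (6/7) · 2601/2 = 7803/7 ≈ 1114.7143. The integer-valued extremum is e(T(51, 7)) = 1114, which is strictly less than the density bound 7803/7 since 7 ∤ 51 (the parts of T(51, 7) cannot all be equal).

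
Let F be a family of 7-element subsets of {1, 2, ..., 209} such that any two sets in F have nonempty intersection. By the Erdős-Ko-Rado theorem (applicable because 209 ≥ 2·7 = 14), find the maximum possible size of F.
max |F| = C(208, 6) = 104579959848

The Erdős-Ko-Rado theorem states: for n ≥ 2k, an intersecting family of k-subsets of an n-element set has size at most C(n − 1, k − 1), with equality for 'star' families {A ⊆ [n] : |A| = k, i ∈ A} (fix an element i). For n = 209, k = 7: C(208, 6) = 104579959848.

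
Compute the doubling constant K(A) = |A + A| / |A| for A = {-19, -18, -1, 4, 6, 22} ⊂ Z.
K = |A + A| / |A| = 20/6 = 10/3

Enumerate A + A = {a + b : a, b ∈ A}. With |A| = 6, there are |A|^2 = 36 ordered sum pairs; collecting distinct values, A + A = {-38, -37, -36, -20, -19, -15, -14, -13, -12, -2, 3, 4, 5, 8, 10, 12, 21, 26, 28, 44}, so |A + A| = 20. Thus K = 20/6 = 10/3. For comparison, the minimum possible |A + A| over all 6-element sets is 2·6 − 1 = 11 (so min K = 11/6), attained only by arithmetic progressions.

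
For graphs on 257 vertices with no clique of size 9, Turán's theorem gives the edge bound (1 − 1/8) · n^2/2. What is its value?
Turán density bound = (7/8) · 257^2/2 = 462343/16 ≈ 28896.4375

Turán's theorem: ex(n, K_{r+1}) is achieved by the complete r-partite Turán graph T(n, r) with parts as balanced as possible, and is at most (1 − 1/r) · n^2/2. For r = 8, n = 257: the density bound is (7/8) · 66049/2 = 462343/16 ≈ 28896.4375. The integer-valued extremum is e(T(257, 8)) = 28896, which is strictly less than the density bound 462343/16 since 8 ∤ 257 (the parts of T(257, 8) cannot all be equal).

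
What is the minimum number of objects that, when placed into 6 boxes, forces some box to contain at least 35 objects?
n = (35 − 1)·6 + 1 = 205

By the generalised pigeonhole principle, to guarantee some box contains ≥ r objects we need more than (r − 1) · k objects total. Threshold: n = (r − 1) · k + 1. With r = 35 and k = 6: n = 34 · 6 + 1 = 204 + 1 = 205. For n = 204 = 34 · 6, we can put exactly 34 objects in every box, avoiding 35 in any single one — so 205 is tight.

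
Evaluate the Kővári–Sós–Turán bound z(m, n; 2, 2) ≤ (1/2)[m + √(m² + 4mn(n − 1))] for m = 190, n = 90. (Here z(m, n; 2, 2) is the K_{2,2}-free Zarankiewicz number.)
z(190, 90; 2, 2) ≤ (1/2)[190 + √(190² + 4·190·90·89)] = (1/2)[190 + √6123700] = 1332.3055

Kővári–Sós–Turán: let r_1, ..., r_190 be the row sums and z = Σ r_i the total number of 1s. Each pair of columns can share at most one row with both entries 1 (else a 2×2 all-ones block appears), so Σ_i C(r_i, 2) ≤ C(90, 2) = 4005. By convexity Σ_i C(r_i, 2) ≥ 190·C(z/190, 2) = z(z − 190)/(2·190), giving z² − 190z − 190·90·89 ≤ 0 and hence z ≤ (1/2)[190 + √(36100 + 4·1521900)] = (1/2)[190 + √6123700] ≈ (1/2)(190 + 2474.6111) = 1332.3055.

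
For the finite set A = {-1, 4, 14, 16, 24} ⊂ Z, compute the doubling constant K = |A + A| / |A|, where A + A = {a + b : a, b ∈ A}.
K = |A + A| / |A| = 14/5

Enumerate A + A = {a + b : a, b ∈ A}. With |A| = 5, there are |A|^2 = 25 ordered sum pairs; collecting distinct values, A + A = {-2, 3, 8, 13, 15, 18, 20, 23, 28, 30, 32, 38, 40, 48}, so |A + A| = 14. Thus K = 14/5. For comparison, the minimum possible |A + A| over all 5-element sets is 2·5 − 1 = 9 (so min K = 9/5), attained only by arithmetic progressions.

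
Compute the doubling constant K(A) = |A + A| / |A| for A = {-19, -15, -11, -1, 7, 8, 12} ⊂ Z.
K = |A + A| / |A| = 24/7

Enumerate A + A = {a + b : a, b ∈ A}. With |A| = 7, there are |A|^2 = 49 ordered sum pairs; collecting distinct values, A + A = {-38, -34, -30, -26, -22, -20, -16, -12, -11, -8, -7, -4, -3, -2, 1, 6, 7, 11, 14, 15, 16, 19, 20, 24}, so |A + A| = 24. Thus K = 24/7. For comparison, the minimum possible |A + A| over all 7-element sets is 2·7 − 1 = 13 (so min K = 13/7), attained only by arithmetic progressions.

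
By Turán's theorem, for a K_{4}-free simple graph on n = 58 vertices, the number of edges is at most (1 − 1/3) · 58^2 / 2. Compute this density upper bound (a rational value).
Turán density bound = (2/3) · 58^2/2 = 3364/3 ≈ 1121.3333

Turán's theorem: ex(n, K_{r+1}) is achieved by the complete r-partite Turán graph T(n, r) with parts as balanced as possible, and is at most (1 − 1/r) · n^2/2. For r = 3, n = 58: the density bound is (2/3) · 3364/2 = 3364/3 ≈ 1121.3333. The integer-valued extremum is e(T(58, 3)) = 1121, which is strictly less than the density bound 3364/3 since 3 ∤ 58 (the parts of T(58, 3) cannot all be equal).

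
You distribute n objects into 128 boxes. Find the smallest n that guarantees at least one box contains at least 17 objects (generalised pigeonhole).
n = (17 − 1)·128 + 1 = 2049

By the generalised pigeonhole principle, to guarantee some box contains ≥ r objects we need more than (r − 1) · k objects total. Threshold: n = (r − 1) · k + 1. With r = 17 and k = 128: n = 16 · 128 + 1 = 2048 + 1 = 2049. For n = 2048 = 16 · 128, we can put exactly 16 objects in every box, avoiding 17 in any single one — so 2049 is tight.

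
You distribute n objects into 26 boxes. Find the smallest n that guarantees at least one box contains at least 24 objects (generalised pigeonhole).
n = (24 − 1)·26 + 1 = 599

By the generalised pigeonhole principle, to guarantee some box contains ≥ r objects we need more than (r − 1) · k objects total. Threshold: n = (r − 1) · k + 1. With r = 24 and k = 26: n = 23 · 26 + 1 = 598 + 1 = 599. For n = 598 = 23 · 26, we can put exactly 23 objects in every box, avoiding 24 in any single one — so 599 is tight.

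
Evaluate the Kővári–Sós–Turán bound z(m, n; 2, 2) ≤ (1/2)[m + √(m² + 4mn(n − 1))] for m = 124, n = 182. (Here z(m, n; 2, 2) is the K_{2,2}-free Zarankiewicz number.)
z(124, 182; 2, 2) ≤ (1/2)[124 + √(124² + 4·124·182·181)] = (1/2)[124 + √16354608] = 2084.0415

Kővári–Sós–Turán: let r_1, ..., r_124 be the row sums and z = Σ r_i the total number of 1s. Each pair of columns can share at most one row with both entries 1 (else a 2×2 all-ones block appears), so Σ_i C(r_i, 2) ≤ C(182, 2) = 16471. By convexity Σ_i C(r_i, 2) ≥ 124·C(z/124, 2) = z(z − 124)/(2·124), giving z² − 124z − 124·182·181 ≤ 0 and hence z ≤ (1/2)[124 + √(15376 + 4·4084808)] = (1/2)[124 + √16354608] ≈ (1/2)(124 + 4044.0831) = 2084.0415.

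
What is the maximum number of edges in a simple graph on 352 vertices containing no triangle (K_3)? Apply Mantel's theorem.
ex(352, K_3) = ⌊352^2/4⌋ = 30976

Mantel (1907): a triangle-free graph on n vertices has at most ⌊n^2/4⌋ edges, with equality for the complete bipartite graph K_{⌊n/2⌋, ⌈n/2⌉}. For n = 352: ⌊352^2/4⌋ = ⌊123904/4⌋ = 30976. The extremal graph is K_{176, 176}, which has 176·176 = 30976 edges.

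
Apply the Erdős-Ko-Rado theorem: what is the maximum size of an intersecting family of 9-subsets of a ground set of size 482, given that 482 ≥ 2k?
max |F| = C(481, 8) = 67023404353584900

The Erdős-Ko-Rado theorem states: for n ≥ 2k, an intersecting family of k-subsets of an n-element set has size at most C(n − 1, k − 1), with equality for 'star' families {A ⊆ [n] : |A| = k, i ∈ A} (fix an element i). For n = 482, k = 9: C(481, 8) = 67023404353584900.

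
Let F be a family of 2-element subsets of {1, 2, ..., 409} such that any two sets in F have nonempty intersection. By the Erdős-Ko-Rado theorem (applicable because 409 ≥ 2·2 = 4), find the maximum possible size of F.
max |F| = C(408, 1) = 408

The Erdős-Ko-Rado theorem states: for n ≥ 2k, an intersecting family of k-subsets of an n-element set has size at most C(n − 1, k − 1), with equality for 'star' families {A ⊆ [n] : |A| = k, i ∈ A} (fix an element i). For n = 409, k = 2: C(408, 1) = 408.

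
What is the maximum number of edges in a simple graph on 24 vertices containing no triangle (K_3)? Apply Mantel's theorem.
ex(24, K_3) = ⌊24^2/4⌋ = 144

Mantel (1907): a triangle-free graph on n vertices has at most ⌊n^2/4⌋ edges, with equality for the complete bipartite graph K_{⌊n/2⌋, ⌈n/2⌉}. For n = 24: ⌊24^2/4⌋ = ⌊576/4⌋ = 144. The extremal graph is K_{12, 12}, which has 12·12 = 144 edges.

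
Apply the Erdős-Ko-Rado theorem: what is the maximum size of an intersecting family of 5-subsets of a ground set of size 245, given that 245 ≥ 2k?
max |F| = C(244, 4) = 144084501

The Erdős-Ko-Rado theorem states: for n ≥ 2k, an intersecting family of k-subsets of an n-element set has size at most C(n − 1, k − 1), with equality for 'star' families {A ⊆ [n] : |A| = k, i ∈ A} (fix an element i). For n = 245, k = 5: C(244, 4) = 144084501.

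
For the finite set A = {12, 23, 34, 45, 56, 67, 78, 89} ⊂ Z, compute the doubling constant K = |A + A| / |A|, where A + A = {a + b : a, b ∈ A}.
K = |A + A| / |A| = 15/8

Enumerate A + A = {a + b : a, b ∈ A}. With |A| = 8, there are |A|^2 = 64 ordered sum pairs; collecting distinct values, A + A = {24, 35, 46, 57, 68, 79, 90, 101, 112, 123, 134, 145, 156, 167, 178}, so |A + A| = 15. Thus K = 15/8. Here |A + A| = 2|A| − 1 = 15, the minimum possible — so K = 15/8 is minimal, which holds iff A is an arithmetic progression.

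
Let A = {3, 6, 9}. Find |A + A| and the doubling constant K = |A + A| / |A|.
K = |A + A| / |A| = 5/3

Enumerate A + A = {a + b : a, b ∈ A}. With |A| = 3, there are |A|^2 = 9 ordered sum pairs; collecting distinct values, A + A = {6, 9, 12, 15, 18}, so |A + A| = 5. Thus K = 5/3. Here |A + A| = 2|A| − 1 = 5, the minimum possible — so K = 5/3 is minimal, which holds iff A is an arithmetic progression.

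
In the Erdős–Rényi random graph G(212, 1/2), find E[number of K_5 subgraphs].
E[# K_5] = C(212, 5) · (1/2)^C(5, 2) = 3403031632 / 2^10 = 212689477/64 = 3323273.078125

For each 5-subset S of vertices (there are C(212, 5) = 3403031632 such S), let X_S = 1 if S induces a K_5 (all C(5, 2) = 10 edges present). Then P(X_S = 1) = (1/2)^10 = 1/1024. By linearity of expectation, E[# K_5] = C(212, 5) · (1/2)^10 = 3403031632 / 1024 = 212689477/64 = 3323273.078125.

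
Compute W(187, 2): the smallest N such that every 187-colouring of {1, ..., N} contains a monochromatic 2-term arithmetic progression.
W(187, 2) = 187 + 1 = 188

A 2-term AP is any pair of integers, so a monochromatic 2-AP exists iff some colour is used at least twice. With 187 colours, the colouring i ↦ i on {1, ..., 187} uses each colour once, avoiding any monochromatic pair, so W(187, 2) > 187. For {1, ..., 188}, pigeonhole forces two integers of the same colour, which form a monochromatic 2-AP. Hence W(187, 2) = 188.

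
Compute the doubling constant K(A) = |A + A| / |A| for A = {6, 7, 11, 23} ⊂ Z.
K = |A + A| / |A| = 10/4 = 5/2

Enumerate A + A = {a + b : a, b ∈ A}. With |A| = 4, there are |A|^2 = 16 ordered sum pairs; collecting distinct values, A + A = {12, 13, 14, 17, 18, 22, 29, 30, 34, 46}, so |A + A| = 10. Thus K = 10/4 = 5/2. For comparison, the minimum possible |A + A| over all 4-element sets is 2·4 − 1 = 7 (so min K = 7/4), attained only by arithmetic progressions.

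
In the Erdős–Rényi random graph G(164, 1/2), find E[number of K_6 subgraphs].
E[# K_6] = C(164, 6) · (1/2)^C(6, 2) = 24635248848 / 2^15 = 1539703053/2048 ≈ 751808.131348

For each 6-subset S of vertices (there are C(164, 6) = 24635248848 such S), let X_S = 1 if S induces a K_6 (all C(6, 2) = 15 edges present). Then P(X_S = 1) = (1/2)^15 = 1/32768. By linearity of expectation, E[# K_6] = C(164, 6) · (1/2)^15 = 24635248848 / 32768 = 1539703053/2048 ≈ 751808.131348.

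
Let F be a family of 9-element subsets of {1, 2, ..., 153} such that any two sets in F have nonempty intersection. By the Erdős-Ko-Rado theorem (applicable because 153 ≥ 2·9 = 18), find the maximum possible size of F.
max |F| = C(152, 8) = 5859727868575

The Erdős-Ko-Rado theorem states: for n ≥ 2k, an intersecting family of k-subsets of an n-element set has size at most C(n − 1, k − 1), with equality for 'star' families {A ⊆ [n] : |A| = k, i ∈ A} (fix an element i). For n = 153, k = 9: C(152, 8) = 5859727868575.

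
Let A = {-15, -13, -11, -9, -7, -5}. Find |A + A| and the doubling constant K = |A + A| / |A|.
K = |A + A| / |A| = 11/6

Enumerate A + A = {a + b : a, b ∈ A}. With |A| = 6, there are |A|^2 = 36 ordered sum pairs; collecting distinct values, A + A = {-30, -28, -26, -24, -22, -20, -18, -16, -14, -12, -10}, so |A + A| = 11. Thus K = 11/6. Here |A + A| = 2|A| − 1 = 11, the minimum possible — so K = 11/6 is minimal, which holds iff A is an arithmetic progression.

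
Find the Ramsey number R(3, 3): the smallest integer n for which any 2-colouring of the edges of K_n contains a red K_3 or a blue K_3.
R(3, 3) = 6

Lower bound: the 5-cycle C_5 (with the remaining edges as the complement) gives a 2-colouring of K_5 with no monochromatic triangle, so R(3, 3) > 5.
Upper bound: in K_6, any vertex has 5 incident edges, so by pigeonhole ≥3 are the same colour (say red). If any pair of those red neighbours has a red edge between them, we get a red triangle; otherwise the three neighbours span a blue triangle. So every 2-colouring of K_6 has a monochromatic triangle.
Hence R(3, 3) = 6.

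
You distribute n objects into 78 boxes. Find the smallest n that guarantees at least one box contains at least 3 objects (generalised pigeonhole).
n = (3 − 1)·78 + 1 = 157

By the generalised pigeonhole principle, to guarantee some box contains ≥ r objects we need more than (r − 1) · k objects total. Threshold: n = (r − 1) · k + 1. With r = 3 and k = 78: n = 2 · 78 + 1 = 156 + 1 = 157. For n = 156 = 2 · 78, we can put exactly 2 objects in every box, avoiding 3 in any single one — so 157 is tight.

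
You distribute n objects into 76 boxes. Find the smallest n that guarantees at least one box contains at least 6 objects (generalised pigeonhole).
n = (6 − 1)·76 + 1 = 381

By the generalised pigeonhole principle, to guarantee some box contains ≥ r objects we need more than (r − 1) · k objects total. Threshold: n = (r − 1) · k + 1. With r = 6 and k = 76: n = 5 · 76 + 1 = 380 + 1 = 381. For n = 380 = 5 · 76, we can put exactly 5 objects in every box, avoiding 6 in any single one — so 381 is tight.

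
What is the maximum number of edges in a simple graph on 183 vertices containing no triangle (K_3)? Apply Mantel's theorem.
ex(183, K_3) = ⌊183^2/4⌋ = 8372

Mantel (1907): a triangle-free graph on n vertices has at most ⌊n^2/4⌋ edges, with equality for the complete bipartite graph K_{⌊n/2⌋, ⌈n/2⌉}. For n = 183: ⌊183^2/4⌋ = ⌊33489/4⌋ = 8372. The extremal graph is K_{91, 92}, which has 91·92 = 8372 edges.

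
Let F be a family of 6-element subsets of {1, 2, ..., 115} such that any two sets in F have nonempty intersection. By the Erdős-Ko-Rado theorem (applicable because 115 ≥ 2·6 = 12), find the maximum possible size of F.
max |F| = C(114, 5) = 146803272

Erdős-Ko-Rado (1961): when n ≥ 2k, max |F| = C(n−1, k−1). The bound is attained by the star {A : i ∈ A} for any fixed i ∈ [n]. Here C(115−1, 6−1) = C(114, 5) = 146803272.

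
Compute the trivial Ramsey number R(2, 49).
R(2, 49) = 49

R(2, k) = k for all k ≥ 2: in a 2-colouring of K_k, either some edge is red (a red K_2) or all edges are blue (a blue K_k). And K_{48} coloured all-blue has no blue K_49, so R(2, 49) > 48. Hence R(2, 49) = 49.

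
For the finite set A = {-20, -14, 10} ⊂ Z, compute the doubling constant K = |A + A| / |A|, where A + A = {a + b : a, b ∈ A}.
K = |A + A| / |A| = 6/3 = 2

Enumerate A + A = {a + b : a, b ∈ A}. With |A| = 3, there are |A|^2 = 9 ordered sum pairs; collecting distinct values, A + A = {-40, -34, -28, -10, -4, 20}, so |A + A| = 6. Thus K = 6/3 = 2. For comparison, the minimum possible |A + A| over all 3-element sets is 2·3 − 1 = 5 (so min K = 5/3), attained only by arithmetic progressions.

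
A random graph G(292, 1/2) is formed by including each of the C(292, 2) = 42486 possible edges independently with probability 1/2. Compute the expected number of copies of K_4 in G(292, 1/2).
E[# K_4] = C(292, 4) · (1/2)^C(4, 2) = 296729305 / 2^6 = 4636395.390625

For each 4-subset S of vertices (there are C(292, 4) = 296729305 such S), let X_S = 1 if S induces a K_4 (all C(4, 2) = 6 edges present). Then P(X_S = 1) = (1/2)^6 = 1/64. By linearity of expectation, E[# K_4] = C(292, 4) · (1/2)^6 = 296729305 / 64 = 4636395.390625.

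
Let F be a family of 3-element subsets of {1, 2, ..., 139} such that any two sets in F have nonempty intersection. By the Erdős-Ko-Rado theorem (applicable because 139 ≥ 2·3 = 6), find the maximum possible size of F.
max |F| = C(138, 2) = 9453

Erdős-Ko-Rado (1961): when n ≥ 2k, max |F| = C(n−1, k−1). The bound is attained by the star {A : i ∈ A} for any fixed i ∈ [n]. Here C(139−1, 3−1) = C(138, 2) = 9453.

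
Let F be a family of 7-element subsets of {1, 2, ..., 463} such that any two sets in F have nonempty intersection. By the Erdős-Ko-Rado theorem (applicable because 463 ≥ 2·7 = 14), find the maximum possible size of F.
max |F| = C(462, 6) = 13072618876779

The Erdős-Ko-Rado theorem states: for n ≥ 2k, an intersecting family of k-subsets of an n-element set has size at most C(n − 1, k − 1), with equality for 'star' families {A ⊆ [n] : |A| = k, i ∈ A} (fix an element i). For n = 463, k = 7: C(462, 6) = 13072618876779.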